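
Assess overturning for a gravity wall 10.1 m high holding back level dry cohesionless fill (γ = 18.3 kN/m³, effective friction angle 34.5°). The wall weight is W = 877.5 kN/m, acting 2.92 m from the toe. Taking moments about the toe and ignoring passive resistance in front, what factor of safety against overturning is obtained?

2.95

K_a = tan²(45° − 34.5°/2) = 0.2768.
P_a = ½K_aγH² = 0.5×0.2768×18.3×10.1² = 258.4 kN/m, acting at H/3 = 3.367 m above the base.
Overturning moment M_o = P_a × H/3 = 258.4 × 3.367 = 869.8.
Resisting moment M_r = W × 2.92 = 877.5 × 2.92 = 2562.
FS_overturning = M_r/M_o = 2562/869.8 = 2.946.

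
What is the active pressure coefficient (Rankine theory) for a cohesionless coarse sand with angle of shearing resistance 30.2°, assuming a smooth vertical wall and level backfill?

K_a = (1 − sin φ)/(1 + sin φ) = (1 − sin 30.2°)/(1 + sin 30.2°) = 0.3307.

0.331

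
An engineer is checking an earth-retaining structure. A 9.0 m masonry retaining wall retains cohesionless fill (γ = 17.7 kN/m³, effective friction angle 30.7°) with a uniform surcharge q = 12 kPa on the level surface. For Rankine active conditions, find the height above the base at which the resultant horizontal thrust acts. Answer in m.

3.20 m

K_a = 0.3240.
Triangular part P₁ = ½K_aγH² = 232.3 at H/3 = 3.000 m; rectangular part P₂ = K_a q H = 34.99 at H/2 = 4.500 m.
ȳ = (P₁·3.000 + P₂·4.500)/(P₁+P₂) = 3.196 m.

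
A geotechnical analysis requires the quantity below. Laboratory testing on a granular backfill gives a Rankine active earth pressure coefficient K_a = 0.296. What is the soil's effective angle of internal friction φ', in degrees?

32.9°

K_a = tan²(45° − φ/2) ⇒ 45° − φ/2 = arctan(√0.296) = 28.55°.
φ = 2(45° − 28.55°) = 32.90°.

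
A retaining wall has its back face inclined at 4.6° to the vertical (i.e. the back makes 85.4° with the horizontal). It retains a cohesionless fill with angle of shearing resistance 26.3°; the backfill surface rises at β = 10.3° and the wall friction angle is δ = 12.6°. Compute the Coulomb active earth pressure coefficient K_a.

0.447

K_a = sin²(α+φ) / [sin²α · sin(α−δ) · (1 + √{sin(φ+δ)sin(φ−β) / (sin(α−δ)sin(α+β))})²].
With α = 85.4°, φ = 26.3°, δ = 12.6°, β = 10.3°: K_a = 0.4468.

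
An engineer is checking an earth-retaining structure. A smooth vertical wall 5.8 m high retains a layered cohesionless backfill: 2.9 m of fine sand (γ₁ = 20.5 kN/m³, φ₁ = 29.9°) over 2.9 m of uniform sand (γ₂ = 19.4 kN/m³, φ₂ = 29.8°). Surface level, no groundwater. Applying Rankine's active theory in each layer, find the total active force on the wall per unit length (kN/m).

114 kN/m

K_a1 = tan²(45°−29.9°/2) = 0.3347; K_a2 = tan²(45°−29.8°/2) = 0.3360.
Layer 1: σ at base = K_a1 γ₁ h₁ = 19.90 kPa; P₁ = ½×19.90×2.9 = 28.85.
Layer 2: σ_v at top = γ₁h₁ = 59.45; σ_h top = K_a2×59.45 = 19.98; σ_h base = K_a2×(59.45+19.4×2.9) = 38.88.
P₂ = ½(19.98+38.88)×2.9 = 85.35. Total P_a = 28.85+85.35 = 114.2 kN/m.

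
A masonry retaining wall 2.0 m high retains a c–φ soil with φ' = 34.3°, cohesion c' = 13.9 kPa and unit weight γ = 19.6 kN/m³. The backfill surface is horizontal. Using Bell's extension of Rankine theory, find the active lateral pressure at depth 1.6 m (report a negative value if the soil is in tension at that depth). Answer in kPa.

-5.93 kPa

K_a = (1 − sin φ)/(1 + sin φ) = 0.2792.
σ_a = K_a γ z − 2c√K_a = 0.2792×19.6×1.6 − 2×13.9×0.5284 = -5.934 kPa.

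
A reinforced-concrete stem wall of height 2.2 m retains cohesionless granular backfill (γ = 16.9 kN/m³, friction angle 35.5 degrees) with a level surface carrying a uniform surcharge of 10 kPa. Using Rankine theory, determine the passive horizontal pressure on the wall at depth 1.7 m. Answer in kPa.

K_p = (1 + sin φ)/(1 − sin φ) = 3.770.
σ_v = γz + q = 16.9 × 1.7 + 10 = 38.73 kPa.
σ_h = K_p σ_v = 3.770 × 38.73 = 146.0 kPa.

146 kPa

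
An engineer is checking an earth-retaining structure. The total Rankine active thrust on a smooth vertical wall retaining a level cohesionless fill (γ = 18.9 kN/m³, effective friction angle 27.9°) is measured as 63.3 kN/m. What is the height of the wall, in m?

K_a = 0.3625. P_a = ½ K_a γ H² ⇒ H = √(2P_a/(K_a γ)).
H = √(2×63.3/(0.3625×18.9)) = 4.299 m.

4.30 m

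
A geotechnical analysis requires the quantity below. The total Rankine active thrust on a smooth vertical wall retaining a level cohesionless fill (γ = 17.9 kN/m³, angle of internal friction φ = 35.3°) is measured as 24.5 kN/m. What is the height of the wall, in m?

K_a = 0.2675. P_a = ½ K_a γ H² ⇒ H = √(2P_a/(K_a γ)).
H = √(2×24.5/(0.2675×17.9)) = 3.199 m.

3.20 m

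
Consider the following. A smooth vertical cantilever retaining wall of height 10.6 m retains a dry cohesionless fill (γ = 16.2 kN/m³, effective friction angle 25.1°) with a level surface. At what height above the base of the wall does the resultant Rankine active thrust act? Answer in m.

3.53 m

K_a = 0.4043.
The pressure distribution is triangular, so the resultant acts at H/3 above the base = 10.6/3 = 3.533 m.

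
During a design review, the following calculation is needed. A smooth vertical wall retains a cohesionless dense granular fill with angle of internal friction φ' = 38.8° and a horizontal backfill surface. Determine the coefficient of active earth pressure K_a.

0.230

K_a = (1 − sin φ)/(1 + sin φ) = (1 − sin 38.8°)/(1 + sin 38.8°) = 0.2296.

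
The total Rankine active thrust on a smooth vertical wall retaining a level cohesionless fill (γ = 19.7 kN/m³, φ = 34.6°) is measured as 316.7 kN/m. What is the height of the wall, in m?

10.8 m

K_a = 0.2756. P_a = ½ K_a γ H² ⇒ H = √(2P_a/(K_a γ)).
H = √(2×316.7/(0.2756×19.7)) = 10.80 m.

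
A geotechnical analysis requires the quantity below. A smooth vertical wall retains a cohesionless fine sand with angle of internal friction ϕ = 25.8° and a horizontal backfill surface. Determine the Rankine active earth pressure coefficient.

K_a = (1 − sin φ)/(1 + sin φ) = (1 − sin 25.8°)/(1 + sin 25.8°) = 0.3935.

0.394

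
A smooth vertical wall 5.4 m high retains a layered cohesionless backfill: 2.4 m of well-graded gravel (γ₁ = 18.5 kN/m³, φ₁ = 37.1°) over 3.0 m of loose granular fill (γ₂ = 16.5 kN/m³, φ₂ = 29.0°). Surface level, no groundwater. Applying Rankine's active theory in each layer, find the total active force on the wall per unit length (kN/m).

K_a1 = tan²(45°−37.1°/2) = 0.2475; K_a2 = tan²(45°−29.0°/2) = 0.3470.
Layer 1: σ at base = K_a1 γ₁ h₁ = 10.99 kPa; P₁ = ½×10.99×2.4 = 13.19.
Layer 2: σ_v at top = γ₁h₁ = 44.40; σ_h top = K_a2×44.40 = 15.41; σ_h base = K_a2×(44.40+16.5×3.0) = 32.58.
P₂ = ½(15.41+32.58)×3.0 = 71.98. Total P_a = 13.19+71.98 = 85.17 kN/m.

85.2 kN/m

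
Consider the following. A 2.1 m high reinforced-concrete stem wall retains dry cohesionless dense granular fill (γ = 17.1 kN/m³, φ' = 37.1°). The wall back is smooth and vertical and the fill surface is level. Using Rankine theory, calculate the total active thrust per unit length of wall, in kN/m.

9.33 kN/m

K_a = tan²(45° − φ/2) = 0.2475.
P_a = ½ K_a γ H² = 0.5 × 0.2475 × 17.1 × 2.1² = 9.332 kN/m.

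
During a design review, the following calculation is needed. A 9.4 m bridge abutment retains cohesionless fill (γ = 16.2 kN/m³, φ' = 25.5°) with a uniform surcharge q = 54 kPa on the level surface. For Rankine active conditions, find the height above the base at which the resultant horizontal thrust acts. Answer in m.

K_a = 0.3981.
Triangular part P₁ = ½K_aγH² = 284.9 at H/3 = 3.133 m; rectangular part P₂ = K_a q H = 202.1 at H/2 = 4.700 m.
ȳ = (P₁·3.133 + P₂·4.700)/(P₁+P₂) = 3.783 m.

3.78 m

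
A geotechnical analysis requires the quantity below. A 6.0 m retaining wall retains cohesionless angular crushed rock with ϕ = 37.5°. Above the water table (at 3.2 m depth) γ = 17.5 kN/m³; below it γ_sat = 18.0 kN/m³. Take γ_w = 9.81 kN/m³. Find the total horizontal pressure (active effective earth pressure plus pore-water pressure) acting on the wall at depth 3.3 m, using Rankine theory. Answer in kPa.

K_a = (1 − sin φ)/(1 + sin φ) = 0.2432.
γ' = 18.0 − 9.81 = 8.190 kN/m³.
Effective vertical stress at 3.3 m: σ'_v = 17.5×3.2 + 8.190×0.1000 = 56.82 kPa.
σ'_h = K_a σ'_v = 0.2432 × 56.82 = 13.82 kPa; u = γ_w × 0.1000 = 0.9810 kPa.
Total σ_h = 13.82 + 0.9810 = 14.80 kPa.

14.8 kPa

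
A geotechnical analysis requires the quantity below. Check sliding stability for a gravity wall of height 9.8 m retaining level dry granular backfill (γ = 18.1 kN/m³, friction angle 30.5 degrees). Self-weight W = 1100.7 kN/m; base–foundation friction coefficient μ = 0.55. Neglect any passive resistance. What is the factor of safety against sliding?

K_a = tan²(45° − 30.5°/2) = 0.3267.
P_a = ½K_aγH² = 0.5×0.3267×18.1×9.8² = 283.9 kN/m, acting at H/3 = 3.267 m above the base.
FS_sliding = μW / P_a = 0.55×1100.7 / 283.9 = 2.132.

2.13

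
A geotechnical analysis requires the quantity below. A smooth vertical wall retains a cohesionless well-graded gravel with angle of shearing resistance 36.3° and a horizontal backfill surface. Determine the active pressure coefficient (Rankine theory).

K_a = tan²(45° − φ/2) = tan²(26.85°) = 0.2563.

0.256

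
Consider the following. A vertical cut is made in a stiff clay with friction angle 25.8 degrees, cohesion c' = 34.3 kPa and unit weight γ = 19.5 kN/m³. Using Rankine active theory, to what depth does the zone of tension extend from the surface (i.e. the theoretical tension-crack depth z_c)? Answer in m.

5.61 m

K_a = tan²(45° − 25.8°/2) = 0.3935; √K_a = 0.6273.
The active pressure is zero where K_a γ z = 2c√K_a, so z_c = 2c/(γ√K_a) = 2×34.3/(19.5×0.6273) = 5.608 m.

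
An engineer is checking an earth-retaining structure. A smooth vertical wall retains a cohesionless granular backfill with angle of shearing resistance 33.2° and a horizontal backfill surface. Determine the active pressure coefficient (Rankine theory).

0.292

K_a = tan²(45° − φ/2) = tan²(28.40°) = 0.2924.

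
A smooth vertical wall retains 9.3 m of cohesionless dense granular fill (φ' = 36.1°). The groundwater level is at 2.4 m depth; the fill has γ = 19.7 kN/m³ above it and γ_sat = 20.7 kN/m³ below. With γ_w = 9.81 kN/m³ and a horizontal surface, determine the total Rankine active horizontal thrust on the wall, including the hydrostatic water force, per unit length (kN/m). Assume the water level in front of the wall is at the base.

400 kN/m

K_a = tan²(45° − φ/2) = 0.2585.
γ' = 20.7 − 9.81 = 10.89 kN/m³. Depth below WT = 6.9 m.
σ'_h at WT = K_a γ d_w = 12.22 kPa; at base = 12.22 + K_a γ' × 6.9 = 31.65 kPa.
P₁ (0–2.4 m) = ½×12.22×2.4 = 14.67. P₂ (2.4–9.3 m) = ½(12.22+31.65)×6.9 = 151.3.
P_w = ½ γ_w h₂² = 0.5×9.81×6.9² = 233.5. Total = 14.67+151.3+233.5 = 399.5 kN/m.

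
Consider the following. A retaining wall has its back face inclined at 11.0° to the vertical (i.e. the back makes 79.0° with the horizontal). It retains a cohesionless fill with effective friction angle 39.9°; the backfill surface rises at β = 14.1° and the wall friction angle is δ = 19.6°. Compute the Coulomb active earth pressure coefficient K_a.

0.335

K_a = sin²(α+φ) / [sin²α · sin(α−δ) · (1 + √{sin(φ+δ)sin(φ−β) / (sin(α−δ)sin(α+β))})²].
With α = 79.0°, φ = 39.9°, δ = 19.6°, β = 14.1°: K_a = 0.3351.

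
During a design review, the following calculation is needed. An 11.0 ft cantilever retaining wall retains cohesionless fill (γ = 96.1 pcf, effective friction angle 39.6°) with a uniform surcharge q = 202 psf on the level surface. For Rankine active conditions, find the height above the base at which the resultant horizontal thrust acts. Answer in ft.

K_a = 0.2214.
Triangular part P₁ = ½K_aγH² = 1287 at H/3 = 3.667 ft; rectangular part P₂ = K_a q H = 492.0 at H/2 = 5.500 ft.
ȳ = (P₁·3.667 + P₂·5.500)/(P₁+P₂) = 4.174 ft.

4.17 ft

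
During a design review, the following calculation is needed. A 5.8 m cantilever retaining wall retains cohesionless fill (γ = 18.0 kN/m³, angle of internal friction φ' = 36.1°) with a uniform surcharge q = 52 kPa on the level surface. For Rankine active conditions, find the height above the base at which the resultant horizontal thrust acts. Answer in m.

2.42 m

K_a = 0.2585.
Triangular part P₁ = ½K_aγH² = 78.26 at H/3 = 1.933 m; rectangular part P₂ = K_a q H = 77.96 at H/2 = 2.900 m.
ȳ = (P₁·1.933 + P₂·2.900)/(P₁+P₂) = 2.416 m.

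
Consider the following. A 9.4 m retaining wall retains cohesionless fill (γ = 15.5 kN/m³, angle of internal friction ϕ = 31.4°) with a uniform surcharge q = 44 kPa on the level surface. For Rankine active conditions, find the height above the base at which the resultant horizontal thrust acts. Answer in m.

3.72 m

K_a = 0.3149.
Triangular part P₁ = ½K_aγH² = 215.7 at H/3 = 3.133 m; rectangular part P₂ = K_a q H = 130.2 at H/2 = 4.700 m.
ȳ = (P₁·3.133 + P₂·4.700)/(P₁+P₂) = 3.723 m.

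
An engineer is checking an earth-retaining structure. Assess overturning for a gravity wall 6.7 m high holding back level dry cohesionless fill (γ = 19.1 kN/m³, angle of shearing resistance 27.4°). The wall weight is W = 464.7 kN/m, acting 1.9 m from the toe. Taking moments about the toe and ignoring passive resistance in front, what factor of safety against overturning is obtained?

K_a = tan²(45° − 27.4°/2) = 0.3697.
P_a = ½K_aγH² = 0.5×0.3697×19.1×6.7² = 158.5 kN/m, acting at H/3 = 2.233 m above the base.
Overturning moment M_o = P_a × H/3 = 158.5 × 2.233 = 353.9.
Resisting moment M_r = W × 1.9 = 464.7 × 1.9 = 882.9.
FS_overturning = M_r/M_o = 882.9/353.9 = 2.495.

2.49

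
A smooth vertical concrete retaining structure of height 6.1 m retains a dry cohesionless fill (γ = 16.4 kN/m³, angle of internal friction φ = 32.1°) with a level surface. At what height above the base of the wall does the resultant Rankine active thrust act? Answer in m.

K_a = 0.3060.
The pressure distribution is triangular, so the resultant acts at H/3 above the base = 6.1/3 = 2.033 m.

2.03 m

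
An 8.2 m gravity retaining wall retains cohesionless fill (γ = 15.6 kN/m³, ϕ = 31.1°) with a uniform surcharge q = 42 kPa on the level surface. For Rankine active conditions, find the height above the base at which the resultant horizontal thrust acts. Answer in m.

3.28 m

K_a = 0.3188.
Triangular part P₁ = ½K_aγH² = 167.2 at H/3 = 2.733 m; rectangular part P₂ = K_a q H = 109.8 at H/2 = 4.100 m.
ȳ = (P₁·2.733 + P₂·4.100)/(P₁+P₂) = 3.275 m.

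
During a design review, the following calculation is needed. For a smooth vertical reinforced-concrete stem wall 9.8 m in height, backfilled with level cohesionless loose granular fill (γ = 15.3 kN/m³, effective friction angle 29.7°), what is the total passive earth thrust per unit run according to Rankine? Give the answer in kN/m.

K_p = tan²(45° + φ/2) = 2.964.
P_p = ½ K_p γ H² = 0.5 × 2.964 × 15.3 × 9.8² = 2178 kN/m.

2180 kN/m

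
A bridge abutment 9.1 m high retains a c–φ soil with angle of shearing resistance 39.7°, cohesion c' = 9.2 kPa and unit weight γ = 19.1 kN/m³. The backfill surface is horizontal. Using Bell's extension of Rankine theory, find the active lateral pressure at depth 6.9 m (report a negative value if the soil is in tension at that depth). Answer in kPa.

K_a = (1 − sin φ)/(1 + sin φ) = 0.2204.
σ_a = K_a γ z − 2c√K_a = 0.2204×19.1×6.9 − 2×9.2×0.4695 = 20.41 kPa.

20.4 kPa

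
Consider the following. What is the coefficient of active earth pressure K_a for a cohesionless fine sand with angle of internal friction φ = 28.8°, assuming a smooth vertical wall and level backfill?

K_a = tan²(45° − φ/2) = tan²(30.60°) = 0.3498.

0.350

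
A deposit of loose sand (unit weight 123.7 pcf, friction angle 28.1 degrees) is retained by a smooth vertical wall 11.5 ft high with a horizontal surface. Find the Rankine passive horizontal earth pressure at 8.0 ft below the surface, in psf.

K_p = (1 + sin φ)/(1 − sin φ) = 2.781.
σ_h = K_p γ z = 2.781 × 123.7 × 8.0 = 2752 psf.

2750 psf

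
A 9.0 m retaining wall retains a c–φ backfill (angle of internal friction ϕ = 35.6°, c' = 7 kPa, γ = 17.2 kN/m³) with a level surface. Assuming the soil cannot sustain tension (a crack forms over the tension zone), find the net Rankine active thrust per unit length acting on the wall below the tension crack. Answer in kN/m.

125 kN/m

K_a = 0.2641; √K_a = 0.5139.
Tension-crack depth z_c = 2c/(γ√K_a) = 2×7/(17.2×0.5139) = 1.584 m.
σ_a at base = K_a γ H − 2c√K_a = 0.2641×17.2×9.0 − 2×7×0.5139 = 33.69 kPa.
P_a = ½ × 33.69 × (H − z_c) = 0.5×33.69×7.416 = 124.9 kN/m.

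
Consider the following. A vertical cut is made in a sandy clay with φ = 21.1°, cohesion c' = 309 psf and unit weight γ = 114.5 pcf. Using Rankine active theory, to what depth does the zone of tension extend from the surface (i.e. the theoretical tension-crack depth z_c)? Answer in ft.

K_a = tan²(45° − 21.1°/2) = 0.4706; √K_a = 0.6860.
The active pressure is zero where K_a γ z = 2c√K_a, so z_c = 2c/(γ√K_a) = 2×309/(114.5×0.6860) = 7.868 ft.

7.87 ft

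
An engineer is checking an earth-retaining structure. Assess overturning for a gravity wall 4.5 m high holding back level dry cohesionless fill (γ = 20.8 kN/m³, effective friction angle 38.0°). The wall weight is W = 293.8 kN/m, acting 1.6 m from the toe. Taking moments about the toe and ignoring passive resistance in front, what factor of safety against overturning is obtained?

6.26

K_a = tan²(45° − 38.0°/2) = 0.2379.
P_a = ½K_aγH² = 0.5×0.2379×20.8×4.5² = 50.10 kN/m, acting at H/3 = 1.500 m above the base.
Overturning moment M_o = P_a × H/3 = 50.10 × 1.500 = 75.15.
Resisting moment M_r = W × 1.6 = 293.8 × 1.6 = 470.1.
FS_overturning = M_r/M_o = 470.1/75.15 = 6.255.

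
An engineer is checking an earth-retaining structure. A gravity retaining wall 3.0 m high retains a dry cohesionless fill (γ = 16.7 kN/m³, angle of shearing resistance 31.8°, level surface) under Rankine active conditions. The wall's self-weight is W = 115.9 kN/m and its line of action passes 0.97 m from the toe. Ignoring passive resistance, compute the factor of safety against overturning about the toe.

4.83

K_a = tan²(45° − 31.8°/2) = 0.3098.
P_a = ½K_aγH² = 0.5×0.3098×16.7×3.0² = 23.28 kN/m, acting at H/3 = 1.000 m above the base.
Overturning moment M_o = P_a × H/3 = 23.28 × 1.000 = 23.28.
Resisting moment M_r = W × 0.97 = 115.9 × 0.97 = 112.4.
FS_overturning = M_r/M_o = 112.4/23.28 = 4.829.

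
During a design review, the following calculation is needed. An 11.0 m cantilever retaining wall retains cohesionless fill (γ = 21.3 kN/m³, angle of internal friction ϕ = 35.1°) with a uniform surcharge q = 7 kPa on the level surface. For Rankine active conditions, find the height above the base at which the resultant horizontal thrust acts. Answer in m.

K_a = 0.2698.
Triangular part P₁ = ½K_aγH² = 347.7 at H/3 = 3.667 m; rectangular part P₂ = K_a q H = 20.78 at H/2 = 5.500 m.
ȳ = (P₁·3.667 + P₂·5.500)/(P₁+P₂) = 3.770 m.

3.77 m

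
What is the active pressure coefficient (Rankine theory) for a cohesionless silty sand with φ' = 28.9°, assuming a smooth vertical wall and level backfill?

K_a = (1 − sin φ)/(1 + sin φ) = (1 − sin 28.9°)/(1 + sin 28.9°) = 0.3484.

0.348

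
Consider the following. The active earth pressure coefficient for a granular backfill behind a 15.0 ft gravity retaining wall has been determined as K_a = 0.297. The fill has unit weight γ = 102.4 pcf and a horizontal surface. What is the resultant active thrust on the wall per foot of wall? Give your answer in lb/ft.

P = ½ K_a γ H² = 0.5 × 0.297 × 102.4 × 15.0² = 3421 lb/ft.

3420 lb/ft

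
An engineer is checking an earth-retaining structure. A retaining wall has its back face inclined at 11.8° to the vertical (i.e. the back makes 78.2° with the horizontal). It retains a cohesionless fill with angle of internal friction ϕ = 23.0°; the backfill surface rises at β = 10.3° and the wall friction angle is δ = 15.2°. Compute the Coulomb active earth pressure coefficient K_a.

K_a = sin²(α+φ) / [sin²α · sin(α−δ) · (1 + √{sin(φ+δ)sin(φ−β) / (sin(α−δ)sin(α+β))})²].
With α = 78.2°, φ = 23.0°, δ = 15.2°, β = 10.3°: K_a = 0.5828.

0.583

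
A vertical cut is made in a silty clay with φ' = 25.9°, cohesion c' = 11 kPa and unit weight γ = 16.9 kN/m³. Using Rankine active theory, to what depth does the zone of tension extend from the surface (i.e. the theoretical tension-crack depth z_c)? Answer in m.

2.08 m

K_a = tan²(45° − 25.9°/2) = 0.3920; √K_a = 0.6261.
The active pressure is zero where K_a γ z = 2c√K_a, so z_c = 2c/(γ√K_a) = 2×11/(16.9×0.6261) = 2.079 m.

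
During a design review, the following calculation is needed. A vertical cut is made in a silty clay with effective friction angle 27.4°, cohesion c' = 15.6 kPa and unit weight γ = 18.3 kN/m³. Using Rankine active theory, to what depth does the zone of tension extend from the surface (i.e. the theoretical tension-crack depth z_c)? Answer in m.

K_a = tan²(45° − 27.4°/2) = 0.3697; √K_a = 0.6080.
The active pressure is zero where K_a γ z = 2c√K_a, so z_c = 2c/(γ√K_a) = 2×15.6/(18.3×0.6080) = 2.804 m.

2.80 m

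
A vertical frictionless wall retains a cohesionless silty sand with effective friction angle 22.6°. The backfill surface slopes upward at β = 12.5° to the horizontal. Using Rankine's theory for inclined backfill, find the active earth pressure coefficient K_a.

K_a = cos β · (cos β − √(cos²β − cos²φ)) / (cos β + √(cos²β − cos²φ)).
cos β = 0.9763, cos φ = 0.9232, √(cos²β − cos²φ) = 0.3175.
K_a = 0.9763 × (0.9763 − 0.3175)/(0.9763 + 0.3175) = 0.4971.

0.497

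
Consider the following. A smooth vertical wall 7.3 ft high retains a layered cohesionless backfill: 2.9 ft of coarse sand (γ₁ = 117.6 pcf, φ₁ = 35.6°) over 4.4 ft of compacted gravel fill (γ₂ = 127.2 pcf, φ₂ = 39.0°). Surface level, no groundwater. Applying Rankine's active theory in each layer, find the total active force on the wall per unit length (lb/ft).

K_a1 = tan²(45°−35.6°/2) = 0.2641; K_a2 = tan²(45°−39.0°/2) = 0.2275.
Layer 1: σ at base = K_a1 γ₁ h₁ = 90.08 psf; P₁ = ½×90.08×2.9 = 130.6.
Layer 2: σ_v at top = γ₁h₁ = 341.0; σ_h top = K_a2×341.0 = 77.59; σ_h base = K_a2×(341.0+127.2×4.4) = 204.9.
P₂ = ½(77.59+204.9)×4.4 = 621.5. Total P_a = 130.6+621.5 = 752.1 lb/ft.

752 lb/ft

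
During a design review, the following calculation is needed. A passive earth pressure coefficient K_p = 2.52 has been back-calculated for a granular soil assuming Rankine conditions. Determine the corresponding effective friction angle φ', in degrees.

K_p = (1+sin φ)/(1−sin φ) ⇒ sin φ = (K_p − 1)/(K_p + 1) = 0.4318.
φ = arcsin(0.4318) = 25.58°.

25.6°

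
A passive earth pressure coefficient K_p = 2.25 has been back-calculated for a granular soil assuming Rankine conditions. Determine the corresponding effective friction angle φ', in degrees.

K_p = (1+sin φ)/(1−sin φ) ⇒ sin φ = (K_p − 1)/(K_p + 1) = 0.3846.
φ = arcsin(0.3846) = 22.62°.

22.6°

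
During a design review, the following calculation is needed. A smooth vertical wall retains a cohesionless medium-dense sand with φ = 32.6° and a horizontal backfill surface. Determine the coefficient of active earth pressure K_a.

0.300

K_a = (1 − sin φ)/(1 + sin φ) = (1 − sin 32.6°)/(1 + sin 32.6°) = 0.2997.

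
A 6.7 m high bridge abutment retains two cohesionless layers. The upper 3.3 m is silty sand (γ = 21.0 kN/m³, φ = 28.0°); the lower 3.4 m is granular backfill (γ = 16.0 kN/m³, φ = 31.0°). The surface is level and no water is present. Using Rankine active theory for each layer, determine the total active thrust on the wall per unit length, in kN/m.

K_a1 = tan²(45°−28.0°/2) = 0.3610; K_a2 = tan²(45°−31.0°/2) = 0.3201.
Layer 1: σ at base = K_a1 γ₁ h₁ = 25.02 kPa; P₁ = ½×25.02×3.3 = 41.28.
Layer 2: σ_v at top = γ₁h₁ = 69.30; σ_h top = K_a2×69.30 = 22.18; σ_h base = K_a2×(69.30+16.0×3.4) = 39.60.
P₂ = ½(22.18+39.60)×3.4 = 105.0. Total P_a = 41.28+105.0 = 146.3 kN/m.

146 kN/m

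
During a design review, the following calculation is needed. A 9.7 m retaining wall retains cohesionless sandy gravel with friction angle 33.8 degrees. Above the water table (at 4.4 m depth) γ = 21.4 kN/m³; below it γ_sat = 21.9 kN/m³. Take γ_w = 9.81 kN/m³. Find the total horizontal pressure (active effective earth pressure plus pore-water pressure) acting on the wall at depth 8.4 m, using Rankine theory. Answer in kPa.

79.9 kPa

K_a = (1 − sin φ)/(1 + sin φ) = 0.2851.
γ' = 21.9 − 9.81 = 12.09 kN/m³.
Effective vertical stress at 8.4 m: σ'_v = 21.4×4.4 + 12.09×4.00 = 142.5 kPa.
σ'_h = K_a σ'_v = 0.2851 × 142.5 = 40.63 kPa; u = γ_w × 4.00 = 39.24 kPa.
Total σ_h = 40.63 + 39.24 = 79.87 kPa.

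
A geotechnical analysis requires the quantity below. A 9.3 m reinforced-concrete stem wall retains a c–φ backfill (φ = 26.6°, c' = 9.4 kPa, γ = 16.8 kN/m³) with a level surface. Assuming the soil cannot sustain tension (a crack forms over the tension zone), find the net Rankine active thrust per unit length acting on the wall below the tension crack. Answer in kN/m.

K_a = 0.3814; √K_a = 0.6176.
Tension-crack depth z_c = 2c/(γ√K_a) = 2×9.4/(16.8×0.6176) = 1.812 m.
σ_a at base = K_a γ H − 2c√K_a = 0.3814×16.8×9.3 − 2×9.4×0.6176 = 47.99 kPa.
P_a = ½ × 47.99 × (H − z_c) = 0.5×47.99×7.488 = 179.7 kN/m.

180 kN/m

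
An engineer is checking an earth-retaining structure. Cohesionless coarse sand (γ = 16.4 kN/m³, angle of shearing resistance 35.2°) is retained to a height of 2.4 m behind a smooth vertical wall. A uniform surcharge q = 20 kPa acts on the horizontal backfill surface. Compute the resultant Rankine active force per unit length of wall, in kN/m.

K_a = tan²(45° − φ/2) = 0.2687.
Soil triangle: ½ K_a γ H² = 0.5×0.2687×16.4×2.4² = 12.69 kN/m.
Surcharge rectangle: K_a q H = 0.2687×20×2.4 = 12.90 kN/m.
Total = 12.69 + 12.90 = 25.59 kN/m.

25.6 kN/m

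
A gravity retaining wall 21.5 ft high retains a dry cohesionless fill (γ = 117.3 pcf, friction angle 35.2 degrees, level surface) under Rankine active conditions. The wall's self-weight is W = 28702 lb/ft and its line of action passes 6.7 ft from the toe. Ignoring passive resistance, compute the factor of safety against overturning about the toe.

3.68

K_a = tan²(45° − 35.2°/2) = 0.2687.
P_a = ½K_aγH² = 0.5×0.2687×117.3×21.5² = 7284 lb/ft, acting at H/3 = 7.167 ft above the base.
Overturning moment M_o = P_a × H/3 = 7284 × 7.167 = 52200.
Resisting moment M_r = W × 6.7 = 28702 × 6.7 = 192300.
FS_overturning = M_r/M_o = 192300/52200 = 3.684.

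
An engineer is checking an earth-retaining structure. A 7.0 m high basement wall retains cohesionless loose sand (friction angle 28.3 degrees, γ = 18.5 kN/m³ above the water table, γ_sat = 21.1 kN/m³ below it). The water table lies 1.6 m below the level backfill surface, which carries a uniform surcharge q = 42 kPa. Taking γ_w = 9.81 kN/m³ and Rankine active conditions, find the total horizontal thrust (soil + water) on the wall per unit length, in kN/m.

K_a = tan²(45° − φ/2) = 0.3568.
γ' = 21.1 − 9.81 = 11.29 kN/m³. h₂ = H − d_w = 5.4 m.
σ'_h: at surface K_a·q = 14.98; at WT K_a(q+γd_w) = 25.54; at base K_a(q+γd_w+γ'h₂) = 47.30 kPa.
P₁ = ½(14.98+25.54)×1.6 = 32.42; P₂ = ½(25.54+47.30)×5.4 = 196.7; P_w = ½γ_w h₂² = 143.0.
Total = 32.42+196.7+143.0 = 372.1 kN/m.

372 kN/m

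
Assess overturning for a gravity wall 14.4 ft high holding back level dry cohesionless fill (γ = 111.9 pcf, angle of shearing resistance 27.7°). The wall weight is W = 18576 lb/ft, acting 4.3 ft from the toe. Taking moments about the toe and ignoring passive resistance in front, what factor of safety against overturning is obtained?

3.93

K_a = tan²(45° − 27.7°/2) = 0.3653.
P_a = ½K_aγH² = 0.5×0.3653×111.9×14.4² = 4239 lb/ft, acting at H/3 = 4.800 ft above the base.
Overturning moment M_o = P_a × H/3 = 4239 × 4.800 = 20340.
Resisting moment M_r = W × 4.3 = 18576 × 4.3 = 79880.
FS_overturning = M_r/M_o = 79880/20340 = 3.926.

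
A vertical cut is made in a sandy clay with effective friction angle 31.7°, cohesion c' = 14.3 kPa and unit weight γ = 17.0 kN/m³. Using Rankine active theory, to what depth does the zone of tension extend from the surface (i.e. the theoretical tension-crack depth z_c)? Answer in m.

K_a = tan²(45° − 31.7°/2) = 0.3111; √K_a = 0.5577.
The active pressure is zero where K_a γ z = 2c√K_a, so z_c = 2c/(γ√K_a) = 2×14.3/(17.0×0.5577) = 3.016 m.

3.02 m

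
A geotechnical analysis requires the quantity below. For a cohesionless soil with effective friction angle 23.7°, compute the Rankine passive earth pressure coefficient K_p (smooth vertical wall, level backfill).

K_p = (1 + sin φ)/(1 − sin φ) = tan²(45° + 23.7°/2) = 2.344.

2.34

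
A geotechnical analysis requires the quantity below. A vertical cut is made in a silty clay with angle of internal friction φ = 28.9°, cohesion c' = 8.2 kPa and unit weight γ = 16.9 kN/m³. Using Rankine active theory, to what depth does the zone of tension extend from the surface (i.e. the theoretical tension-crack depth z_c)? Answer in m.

1.64 m

K_a = tan²(45° − 28.9°/2) = 0.3484; √K_a = 0.5902.
The active pressure is zero where K_a γ z = 2c√K_a, so z_c = 2c/(γ√K_a) = 2×8.2/(16.9×0.5902) = 1.644 m.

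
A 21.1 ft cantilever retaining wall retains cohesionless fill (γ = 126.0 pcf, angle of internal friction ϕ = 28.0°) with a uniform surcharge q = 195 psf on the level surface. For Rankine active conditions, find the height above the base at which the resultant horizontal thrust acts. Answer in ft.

K_a = 0.3610.
Triangular part P₁ = ½K_aγH² = 10130 at H/3 = 7.033 ft; rectangular part P₂ = K_a q H = 1485 at H/2 = 10.55 ft.
ȳ = (P₁·7.033 + P₂·10.55)/(P₁+P₂) = 7.483 ft.

7.48 ft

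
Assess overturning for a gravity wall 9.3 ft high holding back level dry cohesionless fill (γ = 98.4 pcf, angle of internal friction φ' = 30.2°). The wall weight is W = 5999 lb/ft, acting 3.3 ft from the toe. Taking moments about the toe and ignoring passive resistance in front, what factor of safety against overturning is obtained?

4.54

K_a = tan²(45° − 30.2°/2) = 0.3307.
P_a = ½K_aγH² = 0.5×0.3307×98.4×9.3² = 1407 lb/ft, acting at H/3 = 3.100 ft above the base.
Overturning moment M_o = P_a × H/3 = 1407 × 3.100 = 4362.
Resisting moment M_r = W × 3.3 = 5999 × 3.3 = 19800.
FS_overturning = M_r/M_o = 19800/4362 = 4.539.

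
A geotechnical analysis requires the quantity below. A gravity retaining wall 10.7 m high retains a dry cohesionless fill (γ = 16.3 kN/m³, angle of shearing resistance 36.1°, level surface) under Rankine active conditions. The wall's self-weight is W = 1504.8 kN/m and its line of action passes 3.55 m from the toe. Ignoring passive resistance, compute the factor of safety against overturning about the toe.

6.21

K_a = tan²(45° − 36.1°/2) = 0.2585.
P_a = ½K_aγH² = 0.5×0.2585×16.3×10.7² = 241.2 kN/m, acting at H/3 = 3.567 m above the base.
Overturning moment M_o = P_a × H/3 = 241.2 × 3.567 = 860.3.
Resisting moment M_r = W × 3.55 = 1504.8 × 3.55 = 5342.
FS_overturning = M_r/M_o = 5342/860.3 = 6.210.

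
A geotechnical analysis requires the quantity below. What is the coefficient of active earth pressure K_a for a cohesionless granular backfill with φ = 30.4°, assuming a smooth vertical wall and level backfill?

0.328

K_a = tan²(45° − φ/2) = tan²(29.80°) = 0.3280.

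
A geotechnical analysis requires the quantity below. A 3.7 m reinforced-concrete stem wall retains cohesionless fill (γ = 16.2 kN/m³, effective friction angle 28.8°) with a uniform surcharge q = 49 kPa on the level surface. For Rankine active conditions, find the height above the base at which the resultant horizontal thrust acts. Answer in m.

K_a = 0.3498.
Triangular part P₁ = ½K_aγH² = 38.78 at H/3 = 1.233 m; rectangular part P₂ = K_a q H = 63.41 at H/2 = 1.850 m.
ȳ = (P₁·1.233 + P₂·1.850)/(P₁+P₂) = 1.616 m.

1.62 m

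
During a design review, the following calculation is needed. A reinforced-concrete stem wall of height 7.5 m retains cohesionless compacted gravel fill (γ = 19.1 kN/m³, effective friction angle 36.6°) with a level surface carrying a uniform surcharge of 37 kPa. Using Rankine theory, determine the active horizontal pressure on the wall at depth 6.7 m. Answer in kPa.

41.7 kPa

K_a = (1 − sin φ)/(1 + sin φ) = 0.2530.
σ_v = γz + q = 19.1 × 6.7 + 37 = 165.0 kPa.
σ_h = K_a σ_v = 0.2530 × 165.0 = 41.73 kPa.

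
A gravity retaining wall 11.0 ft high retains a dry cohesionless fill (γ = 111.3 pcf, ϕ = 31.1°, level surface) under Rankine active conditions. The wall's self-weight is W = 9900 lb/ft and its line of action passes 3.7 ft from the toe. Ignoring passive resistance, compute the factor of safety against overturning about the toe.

4.65

K_a = tan²(45° − 31.1°/2) = 0.3188.
P_a = ½K_aγH² = 0.5×0.3188×111.3×11.0² = 2147 lb/ft, acting at H/3 = 3.667 ft above the base.
Overturning moment M_o = P_a × H/3 = 2147 × 3.667 = 7871.
Resisting moment M_r = W × 3.7 = 9900 × 3.7 = 36630.
FS_overturning = M_r/M_o = 36630/7871 = 4.654.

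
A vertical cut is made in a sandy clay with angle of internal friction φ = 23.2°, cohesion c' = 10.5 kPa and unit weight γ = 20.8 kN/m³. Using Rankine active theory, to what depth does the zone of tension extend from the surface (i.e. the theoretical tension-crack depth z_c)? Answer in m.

K_a = tan²(45° − 23.2°/2) = 0.4348; √K_a = 0.6594.
The active pressure is zero where K_a γ z = 2c√K_a, so z_c = 2c/(γ√K_a) = 2×10.5/(20.8×0.6594) = 1.531 m.

1.53 m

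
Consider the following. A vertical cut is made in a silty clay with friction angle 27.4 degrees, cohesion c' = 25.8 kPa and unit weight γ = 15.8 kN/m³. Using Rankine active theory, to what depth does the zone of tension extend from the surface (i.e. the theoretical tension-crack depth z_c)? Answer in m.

K_a = tan²(45° − 27.4°/2) = 0.3697; √K_a = 0.6080.
The active pressure is zero where K_a γ z = 2c√K_a, so z_c = 2c/(γ√K_a) = 2×25.8/(15.8×0.6080) = 5.371 m.

5.37 m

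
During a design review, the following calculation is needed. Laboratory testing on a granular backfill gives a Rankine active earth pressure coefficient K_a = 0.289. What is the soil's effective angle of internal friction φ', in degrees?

K_a = tan²(45° − φ/2) ⇒ 45° − φ/2 = arctan(√0.289) = 28.26°.
φ = 2(45° − 28.26°) = 33.48°.

33.5°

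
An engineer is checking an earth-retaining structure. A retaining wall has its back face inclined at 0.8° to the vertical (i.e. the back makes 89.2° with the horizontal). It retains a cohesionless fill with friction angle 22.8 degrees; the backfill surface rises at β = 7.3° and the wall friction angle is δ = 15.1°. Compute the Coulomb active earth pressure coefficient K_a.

0.447

K_a = sin²(α+φ) / [sin²α · sin(α−δ) · (1 + √{sin(φ+δ)sin(φ−β) / (sin(α−δ)sin(α+β))})²].
With α = 89.2°, φ = 22.8°, δ = 15.1°, β = 7.3°: K_a = 0.4469.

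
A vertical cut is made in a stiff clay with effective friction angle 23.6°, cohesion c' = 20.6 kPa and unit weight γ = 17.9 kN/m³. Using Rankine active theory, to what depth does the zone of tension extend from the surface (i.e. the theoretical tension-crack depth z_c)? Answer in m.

K_a = tan²(45° − 23.6°/2) = 0.4282; √K_a = 0.6544.
The active pressure is zero where K_a γ z = 2c√K_a, so z_c = 2c/(γ√K_a) = 2×20.6/(17.9×0.6544) = 3.517 m.

3.52 m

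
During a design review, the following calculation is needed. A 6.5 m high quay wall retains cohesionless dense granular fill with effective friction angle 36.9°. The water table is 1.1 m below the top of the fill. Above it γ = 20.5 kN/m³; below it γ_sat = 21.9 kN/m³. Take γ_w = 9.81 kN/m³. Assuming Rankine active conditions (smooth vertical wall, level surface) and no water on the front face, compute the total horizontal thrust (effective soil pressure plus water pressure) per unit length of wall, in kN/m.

221 kN/m

K_a = tan²(45° − φ/2) = 0.2497.
γ' = 21.9 − 9.81 = 12.09 kN/m³. Depth below WT = 5.4 m.
σ'_h at WT = K_a γ d_w = 5.630 kPa; at base = 5.630 + K_a γ' × 5.4 = 21.93 kPa.
P₁ (0–1.1 m) = ½×5.630×1.1 = 3.097. P₂ (1.1–6.5 m) = ½(5.630+21.93)×5.4 = 74.41.
P_w = ½ γ_w h₂² = 0.5×9.81×5.4² = 143.0. Total = 3.097+74.41+143.0 = 220.5 kN/m.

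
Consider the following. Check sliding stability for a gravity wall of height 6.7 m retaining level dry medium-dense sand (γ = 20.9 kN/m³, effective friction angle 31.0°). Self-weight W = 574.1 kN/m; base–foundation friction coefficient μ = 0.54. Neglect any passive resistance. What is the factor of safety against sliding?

2.06

K_a = tan²(45° − 31.0°/2) = 0.3201.
P_a = ½K_aγH² = 0.5×0.3201×20.9×6.7² = 150.2 kN/m, acting at H/3 = 2.233 m above the base.
FS_sliding = μW / P_a = 0.54×574.1 / 150.2 = 2.065.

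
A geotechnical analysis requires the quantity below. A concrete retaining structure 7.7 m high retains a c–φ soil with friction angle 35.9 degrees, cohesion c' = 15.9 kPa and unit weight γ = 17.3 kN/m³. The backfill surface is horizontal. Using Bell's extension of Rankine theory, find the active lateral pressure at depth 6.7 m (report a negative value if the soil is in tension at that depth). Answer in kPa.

14.0 kPa

K_a = (1 − sin φ)/(1 + sin φ) = 0.2607.
σ_a = K_a γ z − 2c√K_a = 0.2607×17.3×6.7 − 2×15.9×0.5106 = 13.98 kPa.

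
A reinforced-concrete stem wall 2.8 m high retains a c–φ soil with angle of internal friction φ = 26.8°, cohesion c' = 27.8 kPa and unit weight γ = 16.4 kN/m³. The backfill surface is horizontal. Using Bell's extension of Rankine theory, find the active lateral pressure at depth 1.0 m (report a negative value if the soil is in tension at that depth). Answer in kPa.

K_a = (1 − sin φ)/(1 + sin φ) = 0.3785.
σ_a = K_a γ z − 2c√K_a = 0.3785×16.4×1.0 − 2×27.8×0.6152 = -28.00 kPa.

-28.0 kPa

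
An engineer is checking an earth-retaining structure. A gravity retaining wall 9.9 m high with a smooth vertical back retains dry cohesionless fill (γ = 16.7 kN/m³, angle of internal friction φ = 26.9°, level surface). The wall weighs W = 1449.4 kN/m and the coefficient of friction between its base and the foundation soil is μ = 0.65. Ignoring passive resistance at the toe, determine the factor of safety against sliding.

K_a = tan²(45° − 26.9°/2) = 0.3770.
P_a = ½K_aγH² = 0.5×0.3770×16.7×9.9² = 308.5 kN/m, acting at H/3 = 3.300 m above the base.
FS_sliding = μW / P_a = 0.65×1449.4 / 308.5 = 3.054.

3.05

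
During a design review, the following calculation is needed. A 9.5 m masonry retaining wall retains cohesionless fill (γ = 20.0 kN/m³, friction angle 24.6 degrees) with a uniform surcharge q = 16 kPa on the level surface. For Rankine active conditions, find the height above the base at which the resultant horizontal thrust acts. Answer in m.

K_a = 0.4121.
Triangular part P₁ = ½K_aγH² = 372.0 at H/3 = 3.167 m; rectangular part P₂ = K_a q H = 62.65 at H/2 = 4.750 m.
ȳ = (P₁·3.167 + P₂·4.750)/(P₁+P₂) = 3.395 m.

3.39 m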